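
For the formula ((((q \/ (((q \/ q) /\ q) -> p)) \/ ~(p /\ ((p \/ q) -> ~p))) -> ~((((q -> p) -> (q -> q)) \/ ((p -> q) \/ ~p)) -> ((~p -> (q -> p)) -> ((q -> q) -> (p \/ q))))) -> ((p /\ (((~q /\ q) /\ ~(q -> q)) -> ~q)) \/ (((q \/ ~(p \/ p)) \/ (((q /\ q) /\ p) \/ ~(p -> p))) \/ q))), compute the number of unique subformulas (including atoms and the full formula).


Formula: ((((q \/ (((q \/ q) /\ q) -> p)) \/ ~(p /\ ((p \/ q) -> ~p))) -> ~((((q -> p) -> (q -> q)) \/ ((p -> q) \/ ~p)) -> ((~p -> (q -> p)) -> ((q -> q) -> (p \/ q))))) -> ((p /\ (((~q /\ q) /\ ~(q -> q)) -> ~q)) \/ (((q \/ ~(p \/ p)) \/ (((q /\ q) /\ p) \/ ~(p -> p))) \/ q)))
Subformulas found:
  1. p
  2. q
  3. ~p
  4. ~q
  5. (q /\ q)
  6. (q -> p)
  7. (q -> q)
  8. (p -> p)
  9. (p -> q)
  10. (p \/ p)
  11. (p \/ q)
  12. (q \/ q)
  13. ~(p -> p)
  14. (~q /\ q)
  15. ~(q -> q)
  16. ~(p \/ p)
  17. ((q \/ q) /\ q)
  18. ((q /\ q) /\ p)
  19. (~p -> (q -> p))
  20. ((p -> q) \/ ~p)
  21. ((p \/ q) -> ~p)
  22. (q \/ ~(p \/ p))
  23. ((q -> q) -> (p \/ q))
  24. (((q \/ q) /\ q) -> p)
  25. ((q -> p) -> (q -> q))
  26. (p /\ ((p \/ q) -> ~p))
  27. ~(p /\ ((p \/ q) -> ~p))
  28. ((~q /\ q) /\ ~(q -> q))
  29. (q \/ (((q \/ q) /\ q) -> p))
  30. (((q /\ q) /\ p) \/ ~(p -> p))
  31. (((~q /\ q) /\ ~(q -> q)) -> ~q)
  32. (p /\ (((~q /\ q) /\ ~(q -> q)) -> ~q))
  33. (((q -> p) -> (q -> q)) \/ ((p -> q) \/ ~p))
  34. ((~p -> (q -> p)) -> ((q -> q) -> (p \/ q)))
  35. ((q \/ ~(p \/ p)) \/ (((q /\ q) /\ p) \/ ~(p -> p)))
  36. ((q \/ (((q \/ q) /\ q) -> p)) \/ ~(p /\ ((p \/ q) -> ~p)))
  37. (((q \/ ~(p \/ p)) \/ (((q /\ q) /\ p) \/ ~(p -> p))) \/ q)
  38. ((((q -> p) -> (q -> q)) \/ ((p -> q) \/ ~p)) -> ((~p -> (q -> p)) -> ((q -> q) -> (p \/ q))))
  39. ~((((q -> p) -> (q -> q)) \/ ((p -> q) \/ ~p)) -> ((~p -> (q -> p)) -> ((q -> q) -> (p \/ q))))
  40. ((p /\ (((~q /\ q) /\ ~(q -> q)) -> ~q)) \/ (((q \/ ~(p \/ p)) \/ (((q /\ q) /\ p) \/ ~(p -> p))) \/ q))
  41. (((q \/ (((q \/ q) /\ q) -> p)) \/ ~(p /\ ((p \/ q) -> ~p))) -> ~((((q -> p) -> (q -> q)) \/ ((p -> q) \/ ~p)) -> ((~p -> (q -> p)) -> ((q -> q) -> (p \/ q)))))
  42. ((((q \/ (((q \/ q) /\ q) -> p)) \/ ~(p /\ ((p \/ q) -> ~p))) -> ~((((q -> p) -> (q -> q)) \/ ((p -> q) \/ ~p)) -> ((~p -> (q -> p)) -> ((q -> q) -> (p \/ q))))) -> ((p /\ (((~q /\ q) /\ ~(q -> q)) -> ~q)) \/ (((q \/ ~(p \/ p)) \/ (((q /\ q) /\ p) \/ ~(p -> p))) \/ q)))
Total distinct subformulas = 42

42


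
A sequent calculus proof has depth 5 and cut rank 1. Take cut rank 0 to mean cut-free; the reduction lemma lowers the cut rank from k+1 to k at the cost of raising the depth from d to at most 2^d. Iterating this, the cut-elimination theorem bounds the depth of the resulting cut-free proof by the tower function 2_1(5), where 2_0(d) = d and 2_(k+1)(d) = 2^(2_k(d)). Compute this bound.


Each rank reduction sends depth d to at most 2^d; cut rank r needs r reductions.
2_0(5) = 5
2_1(5) = 2^5 = 32
Cut-free depth bound = 32

32


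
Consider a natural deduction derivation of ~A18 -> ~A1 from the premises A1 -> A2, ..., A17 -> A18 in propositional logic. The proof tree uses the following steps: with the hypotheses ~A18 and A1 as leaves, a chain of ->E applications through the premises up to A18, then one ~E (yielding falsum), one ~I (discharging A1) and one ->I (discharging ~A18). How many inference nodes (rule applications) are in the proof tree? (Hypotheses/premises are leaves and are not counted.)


From hypothesis A1, 17 ->E steps along the 17 premises yield A18.
~E with hypothesis ~A18 gives falsum (1 node); ~I discharging A1 gives ~A1 (1 node); ->I discharging ~A18 gives the goal (1 node).
Total = 17 + 3 = 20 inference nodes.

20


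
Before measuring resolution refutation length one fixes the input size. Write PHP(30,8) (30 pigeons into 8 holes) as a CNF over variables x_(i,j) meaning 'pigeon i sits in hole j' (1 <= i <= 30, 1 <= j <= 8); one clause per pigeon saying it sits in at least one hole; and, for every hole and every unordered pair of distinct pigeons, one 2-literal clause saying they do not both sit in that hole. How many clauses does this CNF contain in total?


PHP(30,8): 30 pigeons, 8 holes, 30*8 = 240 variables.
- pigeon clauses: one per pigeon -> 30 clauses
- hole clauses: 8 holes * C(30,2) = 8 * 435 -> 3480 clauses
Total clauses = 30 + 3480 = 3510

3510


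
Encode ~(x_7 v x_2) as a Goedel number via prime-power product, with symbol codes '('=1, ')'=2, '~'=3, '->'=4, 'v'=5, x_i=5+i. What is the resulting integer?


Formula: ~(x_7 v x_2)
Symbol codes: [3, 1, 12, 5, 7, 2]
Primes: [2, 3, 5, 7, 11, 13]
p_1^3 = 2^3 = 8
p_2^1 = 3^1 = 3
p_3^12 = 5^12 = 244140625
p_4^5 = 7^5 = 16807
p_5^7 = 11^7 = 19487171
p_6^2 = 13^2 = 169
Product = 324322436873982421875000

324322436873982421875000


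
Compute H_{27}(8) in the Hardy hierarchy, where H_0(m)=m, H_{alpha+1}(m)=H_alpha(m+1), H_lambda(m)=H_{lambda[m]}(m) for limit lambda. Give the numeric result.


H_27(8):
For finite ordinals k, H_k(n) = n + k (each successor step adds 1).
H_27(8) = 8 + 27 = 35

35


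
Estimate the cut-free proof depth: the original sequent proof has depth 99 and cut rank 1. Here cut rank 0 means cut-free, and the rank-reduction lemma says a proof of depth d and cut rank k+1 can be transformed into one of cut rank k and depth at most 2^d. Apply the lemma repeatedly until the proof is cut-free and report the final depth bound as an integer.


Each rank reduction sends depth d to at most 2^d; cut rank r needs r reductions.
2_0(99) = 99
2_1(99) = 2^99 = 633825300114114700748351602688
Cut-free depth bound = 633825300114114700748351602688

633825300114114700748351602688


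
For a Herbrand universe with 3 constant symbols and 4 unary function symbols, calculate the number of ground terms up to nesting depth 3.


Herbrand terms by depth:
Depth 0: 3 constants
Depth 1: 12 new terms (running total: 15)
Depth 2: 48 new terms (running total: 63)
Depth 3: 192 new terms (running total: 255)
Total distinct ground terms = 255

255


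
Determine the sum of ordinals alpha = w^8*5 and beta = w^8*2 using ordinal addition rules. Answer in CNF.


Ordinal addition w^8*5 + w^8*2:
Both terms have the same exponent 8.
w^e*c + w^e*d = w^e*(c+d).
Result = w^8*(5+2) = w^8*7

w^8*7


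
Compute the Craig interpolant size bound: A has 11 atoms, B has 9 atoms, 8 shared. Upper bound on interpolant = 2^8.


Shared atoms = 8
Craig interpolant size bound = 2^8
= 256

256


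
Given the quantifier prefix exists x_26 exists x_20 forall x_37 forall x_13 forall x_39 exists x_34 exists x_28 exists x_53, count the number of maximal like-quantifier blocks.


Alternations = 2.
Blocks = alternations + 1 = 3

3


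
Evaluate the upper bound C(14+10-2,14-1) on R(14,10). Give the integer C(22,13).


R(14,10) <= C(14+10-2, 14-1) = C(22, 13)
C(22, 13) = 22! / (13! * 9!)
= 497420

497420


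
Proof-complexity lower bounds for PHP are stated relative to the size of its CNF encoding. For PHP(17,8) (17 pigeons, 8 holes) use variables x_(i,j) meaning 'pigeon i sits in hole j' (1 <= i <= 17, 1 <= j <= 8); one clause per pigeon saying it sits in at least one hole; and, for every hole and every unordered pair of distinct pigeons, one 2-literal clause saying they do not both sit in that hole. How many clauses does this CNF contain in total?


PHP(17,8): 17 pigeons, 8 holes, 17*8 = 136 variables.
- pigeon clauses: one per pigeon -> 17 clauses
- hole clauses: 8 holes * C(17,2) = 8 * 136 -> 1088 clauses
Total clauses = 17 + 1088 = 1105

1105


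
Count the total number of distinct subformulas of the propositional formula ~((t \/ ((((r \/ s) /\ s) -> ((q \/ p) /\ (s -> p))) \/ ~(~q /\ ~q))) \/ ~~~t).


Formula: ~((t \/ ((((r \/ s) /\ s) -> ((q \/ p) /\ (s -> p))) \/ ~(~q /\ ~q))) \/ ~~~t)
Subformulas found:
  1. r
  2. q
  3. s
  4. t
  5. p
  6. ~t
  7. ~q
  8. ~~t
  9. ~~~t
  10. (q \/ p)
  11. (r \/ s)
  12. (s -> p)
  13. (~q /\ ~q)
  14. ~(~q /\ ~q)
  15. ((r \/ s) /\ s)
  16. ((q \/ p) /\ (s -> p))
  17. (((r \/ s) /\ s) -> ((q \/ p) /\ (s -> p)))
  18. ((((r \/ s) /\ s) -> ((q \/ p) /\ (s -> p))) \/ ~(~q /\ ~q))
  19. (t \/ ((((r \/ s) /\ s) -> ((q \/ p) /\ (s -> p))) \/ ~(~q /\ ~q)))
  20. ((t \/ ((((r \/ s) /\ s) -> ((q \/ p) /\ (s -> p))) \/ ~(~q /\ ~q))) \/ ~~~t)
  21. ~((t \/ ((((r \/ s) /\ s) -> ((q \/ p) /\ (s -> p))) \/ ~(~q /\ ~q))) \/ ~~~t)
Total distinct subformulas = 21

21


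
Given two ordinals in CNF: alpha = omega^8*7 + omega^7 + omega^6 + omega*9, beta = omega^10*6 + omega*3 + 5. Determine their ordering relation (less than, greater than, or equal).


Compare term by term from highest exponent:
alpha = omega^8*7 + omega^7 + omega^6 + omega*9
beta = omega^10*6 + omega*3 + 5
Term 1: alpha has omega^8*7, beta has omega^10*6
Term 2: alpha has omega^7*1, beta has omega^1*3
Term 3: alpha has omega^6*1, beta has omega^0*5
Term 4: alpha has omega^1*9, beta has omega^0*0
Result: alpha < beta

alpha < beta


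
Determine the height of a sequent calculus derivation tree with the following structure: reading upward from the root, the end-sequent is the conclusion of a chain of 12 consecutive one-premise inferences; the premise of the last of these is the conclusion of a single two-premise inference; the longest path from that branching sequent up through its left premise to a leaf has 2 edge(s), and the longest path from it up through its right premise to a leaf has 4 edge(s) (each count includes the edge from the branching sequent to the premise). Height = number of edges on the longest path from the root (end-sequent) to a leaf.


Longest path through the left premise: 2 edges (measured from the branching sequent)
Longest path through the right premise: 4 edges
Height of the subtree rooted at the branching sequent: max(2, 4) = 4
The branching sequent sits 12 edges above the root (the chain of one-premise inferences), so height = 4 + 12 = 16

16


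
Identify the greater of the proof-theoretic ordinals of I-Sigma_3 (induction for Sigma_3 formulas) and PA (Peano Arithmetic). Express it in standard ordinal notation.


Proof-theoretic ordinal of I-Sigma_3 (induction for Sigma_3 formulas): omega^(omega^(omega^omega))
Proof-theoretic ordinal of PA (Peano Arithmetic): epsilon_0
Comparing: omega^(omega^(omega^omega)) < epsilon_0.
The larger ordinal is epsilon_0 (from PA (Peano Arithmetic)).

epsilon_0


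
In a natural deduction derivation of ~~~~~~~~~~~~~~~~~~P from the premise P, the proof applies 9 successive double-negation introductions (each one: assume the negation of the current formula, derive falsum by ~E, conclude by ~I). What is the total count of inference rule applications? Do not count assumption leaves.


Each double-negation introduction (from C infer ~~C) uses 2 inference nodes: one ~E (C and ~C give falsum) and one ~I (discharge ~C).
9 double negations = 9 * 2 = 18 inference nodes.

18


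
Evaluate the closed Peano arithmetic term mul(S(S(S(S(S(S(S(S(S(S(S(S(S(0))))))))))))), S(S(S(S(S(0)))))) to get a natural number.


mul(S^13(0), S^5(0)):
S^13(0) = 13
S^5(0) = 5
13 * 5 = 65

65


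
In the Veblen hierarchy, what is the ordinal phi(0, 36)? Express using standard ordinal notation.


phi(0, 36):
phi(0, beta) = omega^beta by definition.
phi(0, 36) = omega^36

omega^36


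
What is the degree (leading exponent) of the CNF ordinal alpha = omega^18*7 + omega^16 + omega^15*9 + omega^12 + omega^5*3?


CNF: omega^18*7 + omega^16 + omega^15*9 + omega^12 + omega^5*3
The leading term is omega^18*7, which has exponent 18.

18


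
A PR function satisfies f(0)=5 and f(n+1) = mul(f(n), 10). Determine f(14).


f(0) = 5
f(1) = mul(f(0), 10) = mul(5, 10) = 50
f(2) = mul(f(1), 10) = mul(50, 10) = 500
f(3) = mul(f(2), 10) = mul(500, 10) = 5000
f(4) = mul(f(3), 10) = mul(5000, 10) = 50000
f(5) = mul(f(4), 10) = mul(50000, 10) = 500000
f(6) = mul(f(5), 10) = mul(500000, 10) = 5000000
f(7) = mul(f(6), 10) = mul(5000000, 10) = 50000000
f(8) = mul(f(7), 10) = mul(50000000, 10) = 500000000
f(9) = mul(f(8), 10) = mul(500000000, 10) = 5000000000
f(10) = mul(f(9), 10) = mul(5000000000, 10) = 50000000000
f(11) = mul(f(10), 10) = mul(50000000000, 10) = 500000000000
f(12) = mul(f(11), 10) = mul(500000000000, 10) = 5000000000000
f(13) = mul(f(12), 10) = mul(5000000000000, 10) = 50000000000000
f(14) = mul(f(13), 10) = mul(50000000000000, 10) = 500000000000000


500000000000000


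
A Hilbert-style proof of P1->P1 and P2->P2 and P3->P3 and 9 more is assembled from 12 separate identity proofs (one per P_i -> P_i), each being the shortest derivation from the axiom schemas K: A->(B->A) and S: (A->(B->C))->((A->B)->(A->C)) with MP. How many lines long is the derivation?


The shortest proof of A->A from K and S in the Hilbert calculus has exactly 5 lines:
(1) K instance A->((A->A)->A), (2) S instance, (3) MP on 1,2, (4) K instance A->(A->A), (5) MP on 3,4.
For 12 independent identities: 12 * 5 = 60 lines total.

60


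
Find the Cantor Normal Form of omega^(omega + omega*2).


omega^(omega + omega*2):
Both terms of the exponent have the same exponent 1, so they merge: omega + omega*2 = omega*(1+2) = omega*3.
omega raised to a CNF ordinal is a single CNF term: Result = omega^(omega*3)

omega^(omega*3)


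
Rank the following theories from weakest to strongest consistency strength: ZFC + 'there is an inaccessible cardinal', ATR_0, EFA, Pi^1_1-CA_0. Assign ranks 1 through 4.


Ordering by consistency strength:
1. EFA
2. ATR_0
3. Pi^1_1-CA_0
4. ZFC + 'there is an inaccessible cardinal'


ZFC + 'there is an inaccessible cardinal'=4, ATR_0=2, EFA=1, Pi^1_1-CA_0=3


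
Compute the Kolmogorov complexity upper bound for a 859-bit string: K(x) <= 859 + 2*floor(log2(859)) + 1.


floor(log2(859)) = 9
2 * 9 = 18
K(x) <= 859 + 18 + 1 = 878

878


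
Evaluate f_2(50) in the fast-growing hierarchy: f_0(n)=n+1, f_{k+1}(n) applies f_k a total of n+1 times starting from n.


f_2(50) = f_1^51(50)
f_1(m) = 2m + 1.
Iterating: f_1^k(n) = 2^k*(n+1) - 1.
f_2(50) = 2^51*(50+1) - 1 = 2251799813685248*51 - 1 = 114841790497947647

114841790497947647


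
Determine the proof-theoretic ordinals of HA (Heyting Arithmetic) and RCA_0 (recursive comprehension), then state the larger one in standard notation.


Proof-theoretic ordinal of HA (Heyting Arithmetic): epsilon_0
Proof-theoretic ordinal of RCA_0 (recursive comprehension): omega^omega
Comparing: omega^omega < epsilon_0.
The larger ordinal is epsilon_0 (from HA (Heyting Arithmetic)).

epsilon_0


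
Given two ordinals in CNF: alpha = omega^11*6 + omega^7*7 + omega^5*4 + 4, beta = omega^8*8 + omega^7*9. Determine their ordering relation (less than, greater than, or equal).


Compare term by term from highest exponent:
alpha = omega^11*6 + omega^7*7 + omega^5*4 + 4
beta = omega^8*8 + omega^7*9
Term 1: alpha has omega^11*6, beta has omega^8*8
Term 2: alpha has omega^7*7, beta has omega^7*9
Term 3: alpha has omega^5*4, beta has omega^0*0
Term 4: alpha has omega^0*4, beta has omega^0*0
Result: alpha > beta

alpha > beta


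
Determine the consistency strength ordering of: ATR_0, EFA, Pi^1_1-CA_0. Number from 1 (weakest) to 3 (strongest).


Ordering by consistency strength:
1. EFA
2. ATR_0
3. Pi^1_1-CA_0


ATR_0=2, EFA=1, Pi^1_1-CA_0=3


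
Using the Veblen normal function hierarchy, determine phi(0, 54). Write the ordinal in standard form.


phi(0, 54):
phi(0, beta) = omega^beta by definition.
phi(0, 54) = omega^54

omega^54


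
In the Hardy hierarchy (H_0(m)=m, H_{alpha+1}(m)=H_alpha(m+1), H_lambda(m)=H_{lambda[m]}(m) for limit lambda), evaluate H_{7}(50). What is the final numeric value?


H_7(50):
For finite ordinals k, H_k(n) = n + k (each successor step adds 1).
H_7(50) = 50 + 7 = 57

57


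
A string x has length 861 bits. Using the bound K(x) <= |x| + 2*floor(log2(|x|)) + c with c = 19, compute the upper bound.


floor(log2(861)) = 9
2 * 9 = 18
K(x) <= 861 + 18 + 19 = 898

898


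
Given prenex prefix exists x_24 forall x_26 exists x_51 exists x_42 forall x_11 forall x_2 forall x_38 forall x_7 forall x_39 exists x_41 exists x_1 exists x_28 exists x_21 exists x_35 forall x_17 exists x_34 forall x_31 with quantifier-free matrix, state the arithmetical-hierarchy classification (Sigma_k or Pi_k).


Leading quantifier is exists, so the class is Sigma.
Number of quantifier blocks = alternations + 1 = 7 + 1 = 8.
Classification: Sigma_8

Sigma_8


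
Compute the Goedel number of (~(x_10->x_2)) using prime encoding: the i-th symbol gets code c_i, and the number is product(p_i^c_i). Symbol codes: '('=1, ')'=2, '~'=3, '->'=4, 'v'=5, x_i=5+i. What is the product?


Formula: (~(x_10->x_2))
Symbol codes: [1, 3, 1, 15, 4, 7, 2, 2]
Primes: [2, 3, 5, 7, 11, 13, 17, 19]
p_1^1 = 2^1 = 2
p_2^3 = 3^3 = 27
p_3^1 = 5^1 = 5
p_4^15 = 7^15 = 4747561509943
p_5^4 = 11^4 = 14641
p_6^7 = 13^7 = 62748517
p_7^2 = 17^2 = 289
p_8^2 = 19^2 = 361
Product = 122860878346538450439490415175930

122860878346538450439490415175930


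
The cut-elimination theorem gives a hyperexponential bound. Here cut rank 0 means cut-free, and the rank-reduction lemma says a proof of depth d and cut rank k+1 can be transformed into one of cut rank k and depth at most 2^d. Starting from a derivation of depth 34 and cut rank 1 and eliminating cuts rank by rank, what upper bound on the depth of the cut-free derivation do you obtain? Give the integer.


Each rank reduction sends depth d to at most 2^d; cut rank r needs r reductions.
2_0(34) = 34
2_1(34) = 2^34 = 17179869184
Cut-free depth bound = 17179869184

17179869184


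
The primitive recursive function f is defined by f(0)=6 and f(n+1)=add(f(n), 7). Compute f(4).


f(0) = 6
f(1) = add(f(0), 7) = add(6, 7) = 13
f(2) = add(f(1), 7) = add(13, 7) = 20
f(3) = add(f(2), 7) = add(20, 7) = 27
f(4) = add(f(3), 7) = add(27, 7) = 34


34


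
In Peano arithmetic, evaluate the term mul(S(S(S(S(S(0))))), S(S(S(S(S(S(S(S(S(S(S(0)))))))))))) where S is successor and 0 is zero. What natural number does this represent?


mul(S^5(0), S^11(0)):
S^5(0) = 5
S^11(0) = 11
5 * 11 = 55

55


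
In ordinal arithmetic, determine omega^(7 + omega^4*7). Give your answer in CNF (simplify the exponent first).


omega^(7 + omega^4*7):
In ordinal addition a term is absorbed by a following term of strictly larger exponent: 0 < 4, so 7 + omega^4*7 = omega^4*7.
omega raised to a CNF ordinal is a single CNF term: Result = omega^(omega^4*7)

omega^(omega^4*7)


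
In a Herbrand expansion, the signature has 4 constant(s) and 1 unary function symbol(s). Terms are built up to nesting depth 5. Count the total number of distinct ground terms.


Herbrand terms by depth:
Depth 0: 4 constants
Depth 1: 4 new terms (running total: 8)
Depth 2: 4 new terms (running total: 12)
Depth 3: 4 new terms (running total: 16)
Depth 4: 4 new terms (running total: 20)
Depth 5: 4 new terms (running total: 24)
Total distinct ground terms = 24

24


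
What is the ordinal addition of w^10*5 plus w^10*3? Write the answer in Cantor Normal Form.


Ordinal addition w^10*5 + w^10*3:
Both terms have the same exponent 10.
w^e*c + w^e*d = w^e*(c+d).
Result = w^10*(5+3) = w^10*8

w^10*8


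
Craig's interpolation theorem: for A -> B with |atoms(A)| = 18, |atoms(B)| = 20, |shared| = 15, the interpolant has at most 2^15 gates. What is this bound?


Shared atoms = 15
Craig interpolant size bound = 2^15
= 32768

32768


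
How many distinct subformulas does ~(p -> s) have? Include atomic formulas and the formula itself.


Formula: ~(p -> s)
Subformulas found:
  1. p
  2. s
  3. (p -> s)
  4. ~(p -> s)
Total distinct subformulas = 4

4


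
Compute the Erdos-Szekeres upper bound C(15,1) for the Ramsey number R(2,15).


R(2,15) <= C(2+15-2, 2-1) = C(15, 1)
C(15, 1) = 15! / (1! * 14!)
= 15

15


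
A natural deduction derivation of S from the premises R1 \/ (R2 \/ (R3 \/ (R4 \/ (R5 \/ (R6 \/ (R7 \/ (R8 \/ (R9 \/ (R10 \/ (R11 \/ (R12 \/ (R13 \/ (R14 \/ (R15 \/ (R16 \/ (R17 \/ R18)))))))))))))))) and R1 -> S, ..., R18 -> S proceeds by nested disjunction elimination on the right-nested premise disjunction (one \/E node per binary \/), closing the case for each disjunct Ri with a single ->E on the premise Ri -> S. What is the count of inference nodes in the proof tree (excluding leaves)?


The premise R1 \/ (R2 \/ (R3 \/ (R4 \/ (R5 \/ (R6 \/ (R7 \/ (R8 \/ (R9 \/ (R10 \/ (R11 \/ (R12 \/ (R13 \/ (R14 \/ (R15 \/ (R16 \/ (R17 \/ R18)))))))))))))))) contains 18 disjuncts, hence 17 binary \/ connectives.
- Each binary \/ is eliminated once: 17 \/E nodes.
- Each of the 18 cases Ri derives S by one ->E with Ri -> S: 18 ->E nodes.
Total = 17 + 18 = 35

35


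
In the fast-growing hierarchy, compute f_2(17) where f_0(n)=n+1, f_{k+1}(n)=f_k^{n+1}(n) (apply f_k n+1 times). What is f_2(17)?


f_2(17) = f_1^18(17)
f_1(m) = 2m + 1.
Iterating: f_1^k(n) = 2^k*(n+1) - 1.
f_2(17) = 2^18*(17+1) - 1 = 262144*18 - 1 = 4718591

4718591


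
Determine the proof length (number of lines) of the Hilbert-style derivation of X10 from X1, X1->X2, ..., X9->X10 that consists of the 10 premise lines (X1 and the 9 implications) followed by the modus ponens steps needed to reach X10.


We have 10 premise lines: X1 and 9 implications.
Each implication is detached once by MP, giving 9 MP lines.
10 premise lines + 9 MP lines = 19 total lines.

19


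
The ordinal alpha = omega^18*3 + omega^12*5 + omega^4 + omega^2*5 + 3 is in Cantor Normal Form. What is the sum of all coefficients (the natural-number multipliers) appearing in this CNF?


CNF: omega^18*3 + omega^12*5 + omega^4 + omega^2*5 + 3
Coefficients: 3 + 5 + 1 + 5 + 3 = 17

17


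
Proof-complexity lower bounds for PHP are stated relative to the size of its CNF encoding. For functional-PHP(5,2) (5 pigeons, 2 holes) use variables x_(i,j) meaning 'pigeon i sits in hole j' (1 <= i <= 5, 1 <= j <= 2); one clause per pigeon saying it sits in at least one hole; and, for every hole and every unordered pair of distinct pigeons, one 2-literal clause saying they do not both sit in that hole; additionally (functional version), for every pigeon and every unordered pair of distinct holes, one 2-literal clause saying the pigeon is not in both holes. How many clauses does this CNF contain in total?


functional-PHP(5,2): 5 pigeons, 2 holes, 5*2 = 10 variables.
- pigeon clauses: one per pigeon -> 5 clauses
- hole clauses: 2 holes * C(5,2) = 2 * 10 -> 20 clauses
- functional clauses: 5 pigeons * C(2,2) = 5 * 1 -> 5 clauses
Total clauses = 5 + 20 + 5 = 30

30


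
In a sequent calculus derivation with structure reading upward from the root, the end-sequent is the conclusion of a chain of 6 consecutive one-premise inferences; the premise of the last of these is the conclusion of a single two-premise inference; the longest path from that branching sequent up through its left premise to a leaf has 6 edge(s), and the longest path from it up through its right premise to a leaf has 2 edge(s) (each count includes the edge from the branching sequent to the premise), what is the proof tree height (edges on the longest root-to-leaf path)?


Longest path through the left premise: 6 edges (measured from the branching sequent)
Longest path through the right premise: 2 edges
Height of the subtree rooted at the branching sequent: max(6, 2) = 6
The branching sequent sits 6 edges above the root (the chain of one-premise inferences), so height = 6 + 6 = 12

12


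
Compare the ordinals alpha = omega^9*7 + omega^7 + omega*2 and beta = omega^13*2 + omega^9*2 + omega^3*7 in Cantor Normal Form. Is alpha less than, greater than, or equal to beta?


Compare term by term from highest exponent:
alpha = omega^9*7 + omega^7 + omega*2
beta = omega^13*2 + omega^9*2 + omega^3*7
Term 1: alpha has omega^9*7, beta has omega^13*2
Term 2: alpha has omega^7*1, beta has omega^9*2
Term 3: alpha has omega^1*2, beta has omega^3*7
Result: alpha < beta

alpha < beta


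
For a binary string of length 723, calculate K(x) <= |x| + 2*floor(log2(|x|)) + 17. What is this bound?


floor(log2(723)) = 9
2 * 9 = 18
K(x) <= 723 + 18 + 17 = 758

758


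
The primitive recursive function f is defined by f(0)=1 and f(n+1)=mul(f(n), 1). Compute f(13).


f(0) = 1
f(1) = mul(f(0), 1) = mul(1, 1) = 1
f(2) = mul(f(1), 1) = mul(1, 1) = 1
f(3) = mul(f(2), 1) = mul(1, 1) = 1
f(4) = mul(f(3), 1) = mul(1, 1) = 1
f(5) = mul(f(4), 1) = mul(1, 1) = 1
f(6) = mul(f(5), 1) = mul(1, 1) = 1
f(7) = mul(f(6), 1) = mul(1, 1) = 1
f(8) = mul(f(7), 1) = mul(1, 1) = 1
f(9) = mul(f(8), 1) = mul(1, 1) = 1
f(10) = mul(f(9), 1) = mul(1, 1) = 1
f(11) = mul(f(10), 1) = mul(1, 1) = 1
f(12) = mul(f(11), 1) = mul(1, 1) = 1
f(13) = mul(f(12), 1) = mul(1, 1) = 1


1


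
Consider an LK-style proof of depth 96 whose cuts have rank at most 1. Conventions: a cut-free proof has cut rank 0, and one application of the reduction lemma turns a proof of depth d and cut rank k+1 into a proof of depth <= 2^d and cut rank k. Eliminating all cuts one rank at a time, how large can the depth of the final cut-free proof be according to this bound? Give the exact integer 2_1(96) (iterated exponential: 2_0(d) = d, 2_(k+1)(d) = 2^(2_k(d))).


Each rank reduction sends depth d to at most 2^d; cut rank r needs r reductions.
2_0(96) = 96
2_1(96) = 2^96 = 79228162514264337593543950336
Cut-free depth bound = 79228162514264337593543950336

79228162514264337593543950336


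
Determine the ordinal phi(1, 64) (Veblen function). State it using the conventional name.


phi(1, 64):
phi(1, beta) = epsilon_beta (the beta-th epsilon number).
phi(1, 64) = epsilon_64

epsilon_64


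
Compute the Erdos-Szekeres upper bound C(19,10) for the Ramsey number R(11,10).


R(11,10) <= C(11+10-2, 11-1) = C(19, 10)
C(19, 10) = 19! / (10! * 9!)
= 92378

92378


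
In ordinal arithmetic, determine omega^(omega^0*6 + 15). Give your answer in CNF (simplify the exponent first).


omega^(omega^0*6 + 15):
omega^0 = 1, so the exponent is 6 + 15 = 21 (finite ordinal addition).
Result = omega^21, already a single CNF term.

omega^21


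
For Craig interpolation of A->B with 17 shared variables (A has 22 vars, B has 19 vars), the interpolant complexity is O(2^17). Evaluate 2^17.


Shared atoms = 17
Craig interpolant size bound = 2^17
= 131072

131072


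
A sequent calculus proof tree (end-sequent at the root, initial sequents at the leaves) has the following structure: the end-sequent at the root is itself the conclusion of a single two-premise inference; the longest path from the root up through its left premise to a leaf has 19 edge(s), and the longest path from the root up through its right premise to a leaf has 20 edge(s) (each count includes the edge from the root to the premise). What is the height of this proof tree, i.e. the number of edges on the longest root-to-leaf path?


Longest path through the left premise: 19 edges (measured from the branching sequent)
Longest path through the right premise: 20 edges
Height of the subtree rooted at the branching sequent: max(19, 20) = 20
The branching sequent is the root itself.
Total height = 20

20


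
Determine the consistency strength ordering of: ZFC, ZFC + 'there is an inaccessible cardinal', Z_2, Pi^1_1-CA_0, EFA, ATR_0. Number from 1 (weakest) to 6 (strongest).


Ordering by consistency strength:
1. EFA
2. ATR_0
3. Pi^1_1-CA_0
4. Z_2
5. ZFC
6. ZFC + 'there is an inaccessible cardinal'


ZFC=5, ZFC + 'there is an inaccessible cardinal'=6, Z_2=4, Pi^1_1-CA_0=3, EFA=1, ATR_0=2


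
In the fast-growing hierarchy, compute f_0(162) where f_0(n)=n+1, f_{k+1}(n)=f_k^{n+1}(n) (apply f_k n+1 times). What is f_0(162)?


f_0(162) = 162 + 1 = 163

163


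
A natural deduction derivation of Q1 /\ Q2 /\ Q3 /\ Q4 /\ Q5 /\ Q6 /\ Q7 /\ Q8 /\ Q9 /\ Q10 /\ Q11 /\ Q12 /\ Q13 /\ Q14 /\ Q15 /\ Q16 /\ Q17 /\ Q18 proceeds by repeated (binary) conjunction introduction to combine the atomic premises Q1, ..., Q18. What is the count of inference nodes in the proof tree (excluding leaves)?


The target conjunction has 18 conjuncts, i.e. 17 binary /\ connectives.
Each conjunction-intro joins two pieces, so 18 atoms require 18-1 = 17 applications.
Total inference nodes = 17

17


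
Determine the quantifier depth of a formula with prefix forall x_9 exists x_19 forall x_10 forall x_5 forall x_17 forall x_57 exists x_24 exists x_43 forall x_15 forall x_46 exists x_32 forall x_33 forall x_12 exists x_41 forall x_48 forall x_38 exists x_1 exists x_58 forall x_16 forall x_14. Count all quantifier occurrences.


Quantifier prefix has 20 quantifier symbols.
Quantifier depth = 20

20


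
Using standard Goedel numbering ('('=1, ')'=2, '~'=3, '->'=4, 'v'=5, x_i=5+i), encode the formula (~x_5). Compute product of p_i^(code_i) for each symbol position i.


Formula: (~x_5)
Symbol codes: [1, 3, 10, 2]
Primes: [2, 3, 5, 7]
p_1^1 = 2^1 = 2
p_2^3 = 3^3 = 27
p_3^10 = 5^10 = 9765625
p_4^2 = 7^2 = 49
Product = 25839843750

25839843750


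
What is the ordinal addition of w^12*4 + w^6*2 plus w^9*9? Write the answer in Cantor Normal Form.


Ordinal addition (w^12*4 + w^6*2) + w^9*9:
alpha's leading term has exponent 12 > beta's exponent 9, so it survives.
alpha's tail term has exponent 6 < beta's exponent 9, so it is absorbed by beta.
In ordinal addition, any term followed by a strictly larger-exponent term is absorbed.
Result = w^12*4 + w^9*9

w^12*4 + w^9*9


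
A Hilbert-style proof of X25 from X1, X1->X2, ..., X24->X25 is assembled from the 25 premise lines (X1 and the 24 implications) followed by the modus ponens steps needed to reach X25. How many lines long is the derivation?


We have 25 premise lines: X1 and 24 implications.
Each implication is detached once by MP, giving 24 MP lines.
25 premise lines + 24 MP lines = 49 total lines.

49


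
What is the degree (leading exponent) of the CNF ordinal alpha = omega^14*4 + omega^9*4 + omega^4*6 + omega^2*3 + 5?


CNF: omega^14*4 + omega^9*4 + omega^4*6 + omega^2*3 + 5
The leading term is omega^14*4, which has exponent 14.

14


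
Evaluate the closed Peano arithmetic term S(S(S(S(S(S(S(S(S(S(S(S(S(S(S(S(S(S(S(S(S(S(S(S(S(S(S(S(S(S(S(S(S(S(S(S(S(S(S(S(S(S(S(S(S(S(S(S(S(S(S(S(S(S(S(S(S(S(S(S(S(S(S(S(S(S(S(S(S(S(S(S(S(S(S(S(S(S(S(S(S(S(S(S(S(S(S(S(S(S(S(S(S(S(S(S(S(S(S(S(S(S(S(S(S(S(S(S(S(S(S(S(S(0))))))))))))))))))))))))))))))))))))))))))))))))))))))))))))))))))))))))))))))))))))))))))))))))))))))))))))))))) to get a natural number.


Counting successors applied to 0:
113 applications of S to 0 = 113

113


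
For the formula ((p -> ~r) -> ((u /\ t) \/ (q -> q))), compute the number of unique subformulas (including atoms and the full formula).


Formula: ((p -> ~r) -> ((u /\ t) \/ (q -> q)))
Subformulas found:
  1. q
  2. u
  3. r
  4. t
  5. p
  6. ~r
  7. (q -> q)
  8. (u /\ t)
  9. (p -> ~r)
  10. ((u /\ t) \/ (q -> q))
  11. ((p -> ~r) -> ((u /\ t) \/ (q -> q)))
Total distinct subformulas = 11

11


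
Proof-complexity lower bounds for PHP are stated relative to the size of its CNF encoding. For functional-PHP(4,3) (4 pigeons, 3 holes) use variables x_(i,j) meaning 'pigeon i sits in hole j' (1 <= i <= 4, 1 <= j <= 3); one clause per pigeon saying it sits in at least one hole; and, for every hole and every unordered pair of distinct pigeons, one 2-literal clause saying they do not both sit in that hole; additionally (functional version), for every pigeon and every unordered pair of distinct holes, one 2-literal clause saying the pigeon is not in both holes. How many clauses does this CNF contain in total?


functional-PHP(4,3): 4 pigeons, 3 holes, 4*3 = 12 variables.
- pigeon clauses: one per pigeon -> 4 clauses
- hole clauses: 3 holes * C(4,2) = 3 * 6 -> 18 clauses
- functional clauses: 4 pigeons * C(3,2) = 4 * 3 -> 12 clauses
Total clauses = 4 + 18 + 12 = 34

34


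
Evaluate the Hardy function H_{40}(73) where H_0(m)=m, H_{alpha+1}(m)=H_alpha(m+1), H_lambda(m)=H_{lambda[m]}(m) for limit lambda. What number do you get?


H_40(73):
For finite ordinals k, H_k(n) = n + k (each successor step adds 1).
H_40(73) = 73 + 40 = 113

113


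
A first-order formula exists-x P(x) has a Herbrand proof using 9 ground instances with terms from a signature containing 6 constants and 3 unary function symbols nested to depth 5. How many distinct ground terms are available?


Herbrand terms by depth:
Depth 0: 6 constants
Depth 1: 18 new terms (running total: 24)
Depth 2: 54 new terms (running total: 78)
Depth 3: 162 new terms (running total: 240)
Depth 4: 486 new terms (running total: 726)
Depth 5: 1458 new terms (running total: 2184)
Total distinct ground terms = 2184

2184


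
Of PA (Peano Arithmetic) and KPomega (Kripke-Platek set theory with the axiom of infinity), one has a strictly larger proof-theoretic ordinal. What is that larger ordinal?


Proof-theoretic ordinal of PA (Peano Arithmetic): epsilon_0
Proof-theoretic ordinal of KPomega (Kripke-Platek set theory with the axiom of infinity): psi_0(epsilon_{Omega+1})
Comparing: epsilon_0 < psi_0(epsilon_{Omega+1}).
The larger ordinal is psi_0(epsilon_{Omega+1}) (from KPomega (Kripke-Platek set theory with the axiom of infinity)).

psi_0(epsilon_{Omega+1})


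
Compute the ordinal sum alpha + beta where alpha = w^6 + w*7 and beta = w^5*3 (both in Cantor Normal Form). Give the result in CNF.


Ordinal addition (w^6 + w*7) + w^5*3:
alpha's leading term has exponent 6 > beta's exponent 5, so it survives.
alpha's tail term has exponent 1 < beta's exponent 5, so it is absorbed by beta.
In ordinal addition, any term followed by a strictly larger-exponent term is absorbed.
Result = w^6 + w^5*3

w^6 + w^5*3


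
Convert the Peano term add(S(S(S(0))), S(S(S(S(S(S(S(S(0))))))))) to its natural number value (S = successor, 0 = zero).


add(S^3(0), S^8(0)):
S^3(0) = 3
S^8(0) = 8
3 + 8 = 11

11


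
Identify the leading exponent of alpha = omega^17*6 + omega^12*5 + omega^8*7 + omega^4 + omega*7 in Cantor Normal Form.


CNF: omega^17*6 + omega^12*5 + omega^8*7 + omega^4 + omega*7
The leading term is omega^17*6, which has exponent 17.

17


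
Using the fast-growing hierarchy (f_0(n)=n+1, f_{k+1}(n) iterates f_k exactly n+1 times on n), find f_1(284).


f_1(284) = f_0^285(284)
f_0 adds 1 each time, applied 285 times.
f_1(284) = 284 + 285 = 569

569


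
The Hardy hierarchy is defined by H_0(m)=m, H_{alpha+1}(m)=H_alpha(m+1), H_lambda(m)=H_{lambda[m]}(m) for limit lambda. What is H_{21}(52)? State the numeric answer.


H_21(52):
For finite ordinals k, H_k(n) = n + k (each successor step adds 1).
H_21(52) = 52 + 21 = 73

73


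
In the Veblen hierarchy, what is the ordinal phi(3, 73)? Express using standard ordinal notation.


phi(3, 73):
phi(3, beta) = eta_beta (the beta-th eta number, fixed point of zeta).
phi(3, 73) = eta_73

eta_73


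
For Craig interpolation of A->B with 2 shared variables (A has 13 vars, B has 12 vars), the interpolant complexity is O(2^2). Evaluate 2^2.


Shared atoms = 2
Craig interpolant size bound = 2^2
= 4

4


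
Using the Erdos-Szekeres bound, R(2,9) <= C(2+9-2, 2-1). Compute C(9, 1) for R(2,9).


R(2,9) <= C(2+9-2, 2-1) = C(9, 1)
C(9, 1) = 9! / (1! * 8!)
= 9

9


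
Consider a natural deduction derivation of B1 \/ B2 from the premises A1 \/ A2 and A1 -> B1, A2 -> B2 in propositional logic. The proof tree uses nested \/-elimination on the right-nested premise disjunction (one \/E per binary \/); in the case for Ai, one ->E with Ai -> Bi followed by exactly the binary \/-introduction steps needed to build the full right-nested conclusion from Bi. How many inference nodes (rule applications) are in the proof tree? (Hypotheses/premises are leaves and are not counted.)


Constructive dilemma with 2 branches, all disjunctions right-nested:
- \/E: the premise has 1 binary \/, each eliminated once: 1 nodes.
- ->E: one per case (Ai with Ai -> Bi gives Bi): 2 nodes.
- \/I: in case i < n, Bi needs 1 step to form Bi \/ (B(i+1) \/ ...) and then i-1 steps to prepend B(i-1), ..., B1, i.e. i steps; in case i = n, B2 needs 1 prepend steps.
  \/I total = (1 + 2 + ... + 1) + 1 = 1 + 1 = 2 nodes.
Total = 1 + 2 + 2 = 5

5


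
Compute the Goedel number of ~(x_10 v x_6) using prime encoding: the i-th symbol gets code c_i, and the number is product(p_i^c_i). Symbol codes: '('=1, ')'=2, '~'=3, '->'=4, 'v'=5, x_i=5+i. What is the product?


Formula: ~(x_10 v x_6)
Symbol codes: [3, 1, 15, 5, 11, 2]
Primes: [2, 3, 5, 7, 11, 13]
p_1^3 = 2^3 = 8
p_2^1 = 3^1 = 3
p_3^15 = 5^15 = 30517578125
p_4^5 = 7^5 = 16807
p_5^11 = 11^11 = 285311670611
p_6^2 = 13^2 = 169
Product = 593550599783997079833984375000

593550599783997079833984375000


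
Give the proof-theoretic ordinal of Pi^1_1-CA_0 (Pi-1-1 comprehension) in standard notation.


The proof-theoretic ordinal of Pi^1_1-CA_0 (Pi-1-1 comprehension) is a standard result in ordinal analysis.
This ordinal is the supremum of order types of primitive recursive well-orderings
that the theory can prove to be well-ordered.
For Pi^1_1-CA_0 (Pi-1-1 comprehension), the proof-theoretic ordinal is psi_0(Omega_omega).

psi_0(Omega_omega)


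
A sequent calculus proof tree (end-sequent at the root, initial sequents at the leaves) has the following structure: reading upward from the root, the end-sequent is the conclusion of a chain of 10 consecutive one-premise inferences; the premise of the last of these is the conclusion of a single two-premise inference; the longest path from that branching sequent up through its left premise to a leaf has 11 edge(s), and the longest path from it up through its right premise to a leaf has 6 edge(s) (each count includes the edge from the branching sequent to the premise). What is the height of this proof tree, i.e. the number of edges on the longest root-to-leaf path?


Longest path through the left premise: 11 edges (measured from the branching sequent)
Longest path through the right premise: 6 edges
Height of the subtree rooted at the branching sequent: max(11, 6) = 11
The branching sequent sits 10 edges above the root (the chain of one-premise inferences), so height = 11 + 10 = 21

21


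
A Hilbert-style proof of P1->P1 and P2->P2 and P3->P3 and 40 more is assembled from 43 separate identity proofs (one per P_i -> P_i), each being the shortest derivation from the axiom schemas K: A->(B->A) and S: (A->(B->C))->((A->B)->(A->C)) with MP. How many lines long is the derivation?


The shortest proof of A->A from K and S in the Hilbert calculus has exactly 5 lines:
(1) K instance A->((A->A)->A), (2) S instance, (3) MP on 1,2, (4) K instance A->(A->A), (5) MP on 3,4.
For 43 independent identities: 43 * 5 = 215 lines total.

215


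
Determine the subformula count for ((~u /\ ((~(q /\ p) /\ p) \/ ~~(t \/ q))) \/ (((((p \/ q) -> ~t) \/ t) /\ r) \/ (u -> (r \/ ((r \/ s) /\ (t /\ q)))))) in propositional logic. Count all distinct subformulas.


Formula: ((~u /\ ((~(q /\ p) /\ p) \/ ~~(t \/ q))) \/ (((((p \/ q) -> ~t) \/ t) /\ r) \/ (u -> (r \/ ((r \/ s) /\ (t /\ q))))))
Subformulas found:
  1. r
  2. q
  3. u
  4. s
  5. t
  6. p
  7. ~t
  8. ~u
  9. (q /\ p)
  10. (r \/ s)
  11. (p \/ q)
  12. (t \/ q)
  13. (t /\ q)
  14. ~(t \/ q)
  15. ~(q /\ p)
  16. ~~(t \/ q)
  17. (~(q /\ p) /\ p)
  18. ((p \/ q) -> ~t)
  19. ((r \/ s) /\ (t /\ q))
  20. (((p \/ q) -> ~t) \/ t)
  21. (r \/ ((r \/ s) /\ (t /\ q)))
  22. ((((p \/ q) -> ~t) \/ t) /\ r)
  23. ((~(q /\ p) /\ p) \/ ~~(t \/ q))
  24. (u -> (r \/ ((r \/ s) /\ (t /\ q))))
  25. (~u /\ ((~(q /\ p) /\ p) \/ ~~(t \/ q)))
  26. (((((p \/ q) -> ~t) \/ t) /\ r) \/ (u -> (r \/ ((r \/ s) /\ (t /\ q)))))
  27. ((~u /\ ((~(q /\ p) /\ p) \/ ~~(t \/ q))) \/ (((((p \/ q) -> ~t) \/ t) /\ r) \/ (u -> (r \/ ((r \/ s) /\ (t /\ q))))))
Total distinct subformulas = 27

27


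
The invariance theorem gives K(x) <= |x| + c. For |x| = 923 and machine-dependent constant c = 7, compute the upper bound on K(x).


K(x) <= |x| + c = 923 + 7 = 930

930


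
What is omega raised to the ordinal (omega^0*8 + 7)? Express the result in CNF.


omega^(omega^0*8 + 7):
omega^0 = 1, so the exponent is 8 + 7 = 15 (finite ordinal addition).
Result = omega^15, already a single CNF term.

omega^15
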